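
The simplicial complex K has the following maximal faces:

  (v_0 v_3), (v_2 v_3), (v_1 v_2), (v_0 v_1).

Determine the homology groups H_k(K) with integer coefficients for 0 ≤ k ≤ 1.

H_0 = Z,  H_1 = Z.

Fix the vertex order v_0 < v_1 < v_2 < v_3 and write every simplex with vertices in increasing order. Then dim K = 1 and the simplices of K are:

  0-simplices (4): [v_0], [v_1], [v_2], [v_3]
  1-simplices (4): [v_0,v_1], [v_0,v_3], [v_1,v_2], [v_2,v_3]

Hence C_0 ≅ Z^4, C_1 ≅ Z^4.

∂_1: C_1 → C_0 sends each edge [p,q] (with p < q) to q − p. For instance
  ∂[v_0,v_3] = [v_3] − [v_0].
As a 4×4 matrix over Z this has rank 3, with invariant factors (1,1,1).

Computing H_k = (kernel of ∂_k) / (image of ∂_{k+1}):

  H_0: rank C_0 − rank ∂_1 = 4 − 3 = 1, and the invariant factors of ∂_1 are all 1, so H_0 ≅ Z.
  H_1: rank ker ∂_1 − rank ∂_2 = (4 − 3) − 0 = 1, and there is no ∂_2, so H_1 ≅ Z.

As a check, the Euler characteristic is 4 − 4 = 0, which agrees with 1 − 1 = 0.
(K is a triangulation of the circle S^1.)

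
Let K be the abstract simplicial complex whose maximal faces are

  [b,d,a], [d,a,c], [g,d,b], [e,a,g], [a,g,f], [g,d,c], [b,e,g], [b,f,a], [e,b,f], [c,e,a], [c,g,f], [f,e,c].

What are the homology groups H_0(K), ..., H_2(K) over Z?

Fix the vertex order a < b < c < d < e < f < g and write every simplex with vertices in increasing order. Then dim K = 2 and the simplices of K are:

  0-simplices (7): a, b, c, d, e, f, g
  1-simplices (18): ab, ac, ad, ae, af, ag, bd, be, bf, bg, cd, ce, cf, cg, dg, ef, eg, fg
  2-simplices (12): abd, abf, acd, ace, aeg, afg, bdg, bef, beg, cdg, cef, cfg

Hence C_0 ≅ Z^7, C_1 ≅ Z^18, C_2 ≅ Z^12.

The boundary map ∂_1: C_1 → C_0 maps an edge to its endpoints' difference, ∂[p,q] = q − p. For instance
  ∂dg = g − d.
This gives a 7×18 integer matrix of rank 6; reducing to Smith normal form yields diagonal entries (1,1,1,1,1,1).

∂_2: C_2 → C_1 acts by ∂[p,q,r] = [q,r] − [p,r] + [p,q]. For instance
  ∂cdg = dg − cg + cd,
  ∂cef = ef − cf + ce.
The 18×12 boundary matrix has rank 12 and Smith normal form diag(1,1,1,1,1,1,1,1,1,1,1,2).

Now H_k = ker ∂_k / im ∂_{k+1}, so:

  H_0: rank C_0 − rank ∂_1 = 7 − 6 = 1, and the invariant factors of ∂_1 are all 1, so H_0 = Z.
  H_1: rank ker ∂_1 − rank ∂_2 = (18 − 6) − 12 = 0, and ∂_2 has invariant factor 2 > 1, so H_1 = Z/2.
  H_2: rank ker ∂_2 − rank ∂_3 = (12 − 12) − 0 = 0, and there is no ∂_3, so H_2 = 0.

As a check, the Euler characteristic is 7 − 18 + 12 = 1, which agrees with 1 − 0 + 0 = 1.
(K is a triangulation of the real projective plane RP^2.)

H_0 ≅ Z,  H_1 ≅ Z/2,  H_2 = 0.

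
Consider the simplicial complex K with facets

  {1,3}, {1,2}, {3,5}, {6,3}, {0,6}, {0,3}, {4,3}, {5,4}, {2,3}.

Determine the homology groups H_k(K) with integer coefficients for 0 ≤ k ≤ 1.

Order the vertices as 0 < 1 < 2 < 3 < 4 < 5 < 6. Listing each simplex with vertices in this order, K has dimension 1 with simplices:

  0-simplices (7): [0], [1], [2], [3], [4], [5], [6]
  1-simplices (9): [0,3], [0,6], [1,2], [1,3], [2,3], [3,4], [3,5], [3,6], [4,5]

Hence C_0 ≅ Z^7, C_1 ≅ Z^9.

Boundary ∂_1: C_1 → C_0 sends each edge [p,q] (with p < q) to q − p.
As a 7×9 matrix over Z this has rank 6, with invariant factors (1,1,1,1,1,1).

From H_k ≅ ker(∂_k) / im(∂_{k+1}) we obtain:

  H_0: rank C_0 − rank ∂_1 = 7 − 6 = 1, and the invariant factors of ∂_1 are all 1, so H_0 ≅ Z.
  H_1: rank ker ∂_1 − rank ∂_2 = (9 − 6) − 0 = 3, and there is no ∂_2, so H_1 ≅ Z^3.

As a check, the Euler characteristic is 7 − 9 = -2, which agrees with 1 − 3 = -2.

H_0 = Z,  H_1 = Z^3.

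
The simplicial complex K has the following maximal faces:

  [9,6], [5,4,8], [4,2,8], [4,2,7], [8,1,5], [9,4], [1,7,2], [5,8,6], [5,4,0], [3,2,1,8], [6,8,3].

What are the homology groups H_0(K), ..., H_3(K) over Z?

H_0 ≅ Z,  H_1 ≅ Z,  H_2 = 0,  H_3 = 0.

Order the vertices as 0 < 1 < 2 < 3 < 4 < 5 < 6 < 7 < 8 < 9. Listing each simplex with vertices in this order, K has dimension 3 with simplices:

  0-simplices (10): [0], [1], [2], [3], [4], [5], [6], [7], [8], [9]
  1-simplices (21): [0,4], [0,5], [1,2], [1,3], [1,5], [1,7], [1,8], [2,3], [2,4], [2,7], [2,8], [3,6], [3,8], [4,5], [4,7], [4,8], [4,9], [5,6], [5,8], [6,8], [6,9]
  2-simplices (12): [0,4,5], [1,2,3], [1,2,7], [1,2,8], [1,3,8], [1,5,8], [2,3,8], [2,4,7], [2,4,8], [3,6,8], [4,5,8], [5,6,8]
  3-simplices (1): [1,2,3,8]

so the chain groups are C_0 ≅ Z^10, C_1 ≅ Z^21, C_2 ≅ Z^12, C_3 ≅ Z^1.

The boundary map ∂_1: C_1 → C_0 sends each edge [p,q] (with p < q) to q − p. For instance
  ∂[6,9] = [9] − [6].
This gives a 10×21 integer matrix of rank 9; reducing to Smith normal form yields diagonal entries (1,1,1,1,1,1,1,1,1).

Boundary ∂_2: C_2 → C_1 maps a triangle to the signed sum of its edges. For instance
  ∂[2,3,8] = [3,8] − [2,8] + [2,3],
  ∂[1,2,8] = [2,8] − [1,8] + [1,2].
The 21×12 boundary matrix has rank 11 and Smith normal form diag(1,1,1,1,1,1,1,1,1,1,1).

∂_3: C_3 → C_2 sends each 3-simplex σ to the alternating sum Σ_i (−1)^i (σ with its i-th vertex removed). For instance
  ∂[1,2,3,8] = [2,3,8] − [1,3,8] + [1,2,8] − [1,2,3].
This gives a 12×1 integer matrix of rank 1; reducing to Smith normal form yields diagonal entries (1).

Reading off H_k = ker ∂_k / im ∂_{k+1}:

  H_0: rank C_0 − rank ∂_1 = 10 − 9 = 1, and the invariant factors of ∂_1 are all 1, so H_0 = Z.
  H_1: rank ker ∂_1 − rank ∂_2 = (21 − 9) − 11 = 1, and the invariant factors of ∂_2 are all 1, so H_1 = Z.
  H_2: rank ker ∂_2 − rank ∂_3 = (12 − 11) − 1 = 0, and the invariant factors of ∂_3 are all 1, so H_2 = 0.
  H_3: rank ker ∂_3 − rank ∂_4 = (1 − 1) − 0 = 0, and there is no ∂_4, so H_3 = 0.

As a check, the Euler characteristic is 10 − 21 + 12 − 1 = 0, which agrees with 1 − 1 + 0 − 0 = 0.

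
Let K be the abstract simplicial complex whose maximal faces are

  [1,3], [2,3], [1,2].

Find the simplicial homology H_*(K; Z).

H_0 ≅ Z,  H_1 ≅ Z.

Order the vertices as 1 < 2 < 3. Listing each simplex with vertices in this order, K has dimension 1 with simplices:

  0-simplices (3): [1], [2], [3]
  1-simplices (3): [1,2], [1,3], [2,3]

so the chain groups are C_0 ≅ Z^3, C_1 ≅ Z^3.

∂_1: C_1 → C_0 is given by ∂[p,q] = [q] − [p]. For instance
  ∂[2,3] = [3] − [2].
The resulting 3×3 matrix has rank 2, and its Smith normal form has invariant factors (1,1).

Reading off H_k = ker ∂_k / im ∂_{k+1}:

  H_0: rank C_0 − rank ∂_1 = 3 − 2 = 1, and the invariant factors of ∂_1 are all 1, so H_0 = Z.
  H_1: rank ker ∂_1 − rank ∂_2 = (3 − 2) − 0 = 1, and there is no ∂_2, so H_1 = Z.

(K is a triangulation of the circle S^1.)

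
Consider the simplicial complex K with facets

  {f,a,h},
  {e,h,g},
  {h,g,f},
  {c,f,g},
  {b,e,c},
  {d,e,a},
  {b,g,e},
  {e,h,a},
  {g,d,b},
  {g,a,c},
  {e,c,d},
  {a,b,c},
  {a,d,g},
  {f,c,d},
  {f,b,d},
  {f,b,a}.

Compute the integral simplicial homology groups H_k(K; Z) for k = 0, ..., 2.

H_0 = Z,  H_1 = Z^2,  H_2 = Z.

Order the vertices as a < b < c < d < e < f < g < h. Listing each simplex with vertices in this order, K has dimension 2 with simplices:

  0-simplices (8): a, b, c, d, e, f, g, h
  1-simplices (24): ab, ac, ad, ae, af, ag, ah, bc, bd, be, bf, bg, cd, ce, cf, cg, de, df, dg, eg, eh, fg, fh, gh
  2-simplices (16): abc, abf, acg, ade, adg, aeh, afh, bce, bdf, bdg, beg, cde, cdf, cfg, egh, fgh

giving chain groups C_0 ≅ Z^8, C_1 ≅ Z^24, C_2 ≅ Z^16.

Boundary ∂_1: C_1 → C_0 maps an edge to its endpoints' difference, ∂[p,q] = q − p. For instance
  ∂eh = h − e.
The resulting 8×24 matrix has rank 7, and its Smith normal form has invariant factors (1,1,1,1,1,1,1).

Boundary ∂_2: C_2 → C_1 sends each 2-simplex [p,q,r] to [q,r] − [p,r] + [p,q]. For instance
  ∂bdf = df − bf + bd,
  ∂abf = bf − af + ab.
This gives a 24×16 integer matrix of rank 15; reducing to Smith normal form yields diagonal entries (1,1,1,1,1,1,1,1,1,1,1,1,1,1,1).

Now H_k = ker ∂_k / im ∂_{k+1}, so:

  H_0: rank C_0 − rank ∂_1 = 8 − 7 = 1, and the invariant factors of ∂_1 are all 1, so H_0 = Z.
  H_1: rank ker ∂_1 − rank ∂_2 = (24 − 7) − 15 = 2, and the invariant factors of ∂_2 are all 1, so H_1 = Z^2.
  H_2: rank ker ∂_2 − rank ∂_3 = (16 − 15) − 0 = 1, and there is no ∂_3, so H_2 = Z.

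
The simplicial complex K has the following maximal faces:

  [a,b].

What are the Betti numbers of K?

b_0 = 1, b_1 = 0.

Order the vertices as a < b. Listing each simplex with vertices in this order, K has dimension 1 with simplices:

  0-simplices (2): a, b
  1-simplices (1): ab

so the chain groups are C_0 ≅ Z^2, C_1 ≅ Z^1.

Boundary ∂_1: C_1 → C_0 maps an edge to its endpoints' difference, ∂[p,q] = q − p. For instance
  ∂ab = b − a.
The 2×1 boundary matrix has rank 1 and Smith normal form diag(1).

Now H_k = ker ∂_k / im ∂_{k+1}, so:

  H_0: rank C_0 − rank ∂_1 = 2 − 1 = 1, and the invariant factors of ∂_1 are all 1, so H_0 = Z.
  H_1: rank ker ∂_1 − rank ∂_2 = (1 − 1) − 0 = 0, and there is no ∂_2, so H_1 = 0.

(K is a triangulation of the 1-simplex.)

Hence the Betti numbers are b_0 = 1, b_1 = 0.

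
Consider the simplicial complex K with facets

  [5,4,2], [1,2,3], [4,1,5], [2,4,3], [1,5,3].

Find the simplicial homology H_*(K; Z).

We work with the vertex ordering 1 < 2 < 3 < 4 < 5. The simplices of K, each written with vertices in increasing order, are:

  0-simplices (5): [1], [2], [3], [4], [5]
  1-simplices (10): [1,2], [1,3], [1,4], [1,5], [2,3], [2,4], [2,5], [3,4], [3,5], [4,5]
  2-simplices (5): [1,2,3], [1,3,5], [1,4,5], [2,3,4], [2,4,5]

so the chain groups are C_0 ≅ Z^5, C_1 ≅ Z^10, C_2 ≅ Z^5.

The boundary map ∂_1: C_1 → C_0 sends each edge [p,q] (with p < q) to q − p.
The 5×10 boundary matrix has rank 4 and Smith normal form diag(1,1,1,1).

The boundary map ∂_2: C_2 → C_1 maps a triangle to the signed sum of its edges. For instance
  ∂[2,4,5] = [4,5] − [2,5] + [2,4],
  ∂[1,2,3] = [2,3] − [1,3] + [1,2].
As a 10×5 matrix over Z this has rank 5, with invariant factors (1,1,1,1,1).

Now H_k = ker ∂_k / im ∂_{k+1}, so:

  H_0: rank C_0 − rank ∂_1 = 5 − 4 = 1, and the invariant factors of ∂_1 are all 1, so H_0 = Z.
  H_1: rank ker ∂_1 − rank ∂_2 = (10 − 4) − 5 = 1, and the invariant factors of ∂_2 are all 1, so H_1 = Z.
  H_2: rank ker ∂_2 − rank ∂_3 = (5 − 5) − 0 = 0, and there is no ∂_3, so H_2 = 0.

H_0 = Z,  H_1 = Z,  H_2 = 0.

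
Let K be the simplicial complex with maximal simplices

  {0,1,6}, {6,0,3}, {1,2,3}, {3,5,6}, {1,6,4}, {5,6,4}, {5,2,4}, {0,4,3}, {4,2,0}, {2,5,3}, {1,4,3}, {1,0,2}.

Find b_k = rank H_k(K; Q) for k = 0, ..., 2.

b_0 = 1, b_1 = 0, b_2 = 0.

We work with the vertex ordering 0 < 1 < 2 < 3 < 4 < 5 < 6. The simplices of K, each written with vertices in increasing order, are:

  0-simplices (7): [0], [1], [2], [3], [4], [5], [6]
  1-simplices (18): [0,1], [0,2], [0,3], [0,4], [0,6], [1,2], [1,3], [1,4], [1,6], [2,3], [2,4], [2,5], [3,4], [3,5], [3,6], [4,5], [4,6], [5,6]
  2-simplices (12): [0,1,2], [0,1,6], [0,2,4], [0,3,4], [0,3,6], [1,2,3], [1,3,4], [1,4,6], [2,3,5], [2,4,5], [3,5,6], [4,5,6]

so the chain groups are C_0 ≅ Z^7, C_1 ≅ Z^18, C_2 ≅ Z^12.

Boundary ∂_1: C_1 → C_0 is given by ∂[p,q] = [q] − [p].
This gives a 7×18 integer matrix of rank 6; reducing to Smith normal form yields diagonal entries (1,1,1,1,1,1).

Boundary ∂_2: C_2 → C_1 sends each 2-simplex [p,q,r] to [q,r] − [p,r] + [p,q]. For instance
  ∂[0,1,2] = [1,2] − [0,2] + [0,1],
  ∂[4,5,6] = [5,6] − [4,6] + [4,5].
This gives a 18×12 integer matrix of rank 12; reducing to Smith normal form yields diagonal entries (1,1,1,1,1,1,1,1,1,1,1,2).

From H_k ≅ ker(∂_k) / im(∂_{k+1}) we obtain:

  H_0: rank C_0 − rank ∂_1 = 7 − 6 = 1, and the invariant factors of ∂_1 are all 1, so H_0 ≅ Z.
  H_1: rank ker ∂_1 − rank ∂_2 = (18 − 6) − 12 = 0, and ∂_2 has invariant factor 2 > 1, so H_1 ≅ Z/2.
  H_2: rank ker ∂_2 − rank ∂_3 = (12 − 12) − 0 = 0, and there is no ∂_3, so H_2 ≅ 0.

As a check, the Euler characteristic is 7 − 18 + 12 = 1, which agrees with 1 − 0 + 0 = 1.

Hence the Betti numbers are b_0 = 1, b_1 = 0, b_2 = 0.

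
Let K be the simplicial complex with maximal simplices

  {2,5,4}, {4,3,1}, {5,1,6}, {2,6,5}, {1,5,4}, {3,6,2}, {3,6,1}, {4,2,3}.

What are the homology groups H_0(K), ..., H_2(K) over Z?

We work with the vertex ordering 1 < 2 < 3 < 4 < 5 < 6. The simplices of K, each written with vertices in increasing order, are:

  0-simplices (6): [1], [2], [3], [4], [5], [6]
  1-simplices (12): [1,3], [1,4], [1,5], [1,6], [2,3], [2,4], [2,5], [2,6], [3,4], [3,6], [4,5], [5,6]
  2-simplices (8): [1,3,4], [1,3,6], [1,4,5], [1,5,6], [2,3,4], [2,3,6], [2,4,5], [2,5,6]

so the chain groups are C_0 ≅ Z^6, C_1 ≅ Z^12, C_2 ≅ Z^8.

∂_1: C_1 → C_0 maps an edge to its endpoints' difference, ∂[p,q] = q − p.
The 6×12 boundary matrix has rank 5 and Smith normal form diag(1,1,1,1,1).

Boundary ∂_2: C_2 → C_1 sends each 2-simplex [p,q,r] to [q,r] − [p,r] + [p,q]. For instance
  ∂[1,5,6] = [5,6] − [1,6] + [1,5],
  ∂[2,3,4] = [3,4] − [2,4] + [2,3].
This gives a 12×8 integer matrix of rank 7; reducing to Smith normal form yields diagonal entries (1,1,1,1,1,1,1).

Computing H_k = (kernel of ∂_k) / (image of ∂_{k+1}):

  H_0: rank C_0 − rank ∂_1 = 6 − 5 = 1, and the invariant factors of ∂_1 are all 1, so H_0 = Z.
  H_1: rank ker ∂_1 − rank ∂_2 = (12 − 5) − 7 = 0, and the invariant factors of ∂_2 are all 1, so H_1 = 0.
  H_2: rank ker ∂_2 − rank ∂_3 = (8 − 7) − 0 = 1, and there is no ∂_3, so H_2 = Z.

(K is a triangulation of the 2-sphere S^2.)

H_0 ≅ Z,  H_1 = 0,  H_2 ≅ Z.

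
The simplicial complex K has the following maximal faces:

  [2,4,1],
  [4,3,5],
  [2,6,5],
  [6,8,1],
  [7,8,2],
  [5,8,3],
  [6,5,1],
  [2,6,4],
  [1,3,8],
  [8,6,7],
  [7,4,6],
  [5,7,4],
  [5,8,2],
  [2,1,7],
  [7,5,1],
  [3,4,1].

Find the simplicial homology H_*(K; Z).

H_0 = Z,  H_1 = Z^2,  H_2 = Z.

Take the total order 1 < 2 < 3 < 4 < 5 < 6 < 7 < 8 on the vertex set. Then K (dimension 2) consists of the simplices:

  0-simplices (8): [1], [2], [3], [4], [5], [6], [7], [8]
  1-simplices (24): (24 of them)
  2-simplices (16): [1,2,4], [1,2,7], [1,3,4], [1,3,8], [1,5,6], [1,5,7], [1,6,8], [2,4,6], [2,5,6], [2,5,8], [2,7,8], [3,4,5], [3,5,8], [4,5,7], [4,6,7], [6,7,8]

Hence C_0 ≅ Z^8, C_1 ≅ Z^24, C_2 ≅ Z^16.

∂_1: C_1 → C_0 is given by ∂[p,q] = [q] − [p]. For instance
  ∂[1,6] = [6] − [1].
The 8×24 boundary matrix has rank 7 and Smith normal form diag(1,1,1,1,1,1,1).

Boundary ∂_2: C_2 → C_1 acts by ∂[p,q,r] = [q,r] − [p,r] + [p,q]. For instance
  ∂[1,2,4] = [2,4] − [1,4] + [1,2],
  ∂[1,5,7] = [5,7] − [1,7] + [1,5].
As a 24×16 matrix over Z this has rank 15, with invariant factors (1,1,1,1,1,1,1,1,1,1,1,1,1,1,1).

From H_k ≅ ker(∂_k) / im(∂_{k+1}) we obtain:

  H_0: rank C_0 − rank ∂_1 = 8 − 7 = 1, and the invariant factors of ∂_1 are all 1, so H_0 ≅ Z.
  H_1: rank ker ∂_1 − rank ∂_2 = (24 − 7) − 15 = 2, and the invariant factors of ∂_2 are all 1, so H_1 ≅ Z^2.
  H_2: rank ker ∂_2 − rank ∂_3 = (16 − 15) − 0 = 1, and there is no ∂_3, so H_2 ≅ Z.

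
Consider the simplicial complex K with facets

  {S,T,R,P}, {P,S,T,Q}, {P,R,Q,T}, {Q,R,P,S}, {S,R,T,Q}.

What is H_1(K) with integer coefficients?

Take the total order P < Q < R < S < T on the vertex set. Then K (dimension 3) consists of the simplices:

  0-simplices (5): P, Q, R, S, T
  1-simplices (10): PQ, PR, PS, PT, QR, QS, QT, RS, RT, ST
  2-simplices (10): PQR, PQS, PQT, PRS, PRT, PST, QRS, QRT, QST, RST
  3-simplices (5): PQRS, PQRT, PQST, PRST, QRST

so the chain groups are C_0 ≅ Z^5, C_1 ≅ Z^10, C_2 ≅ Z^10, C_3 ≅ Z^5.

The boundary map ∂_1: C_1 → C_0 maps an edge to its endpoints' difference, ∂[p,q] = q − p.
The 5×10 boundary matrix has rank 4 and Smith normal form diag(1,1,1,1).

∂_2: C_2 → C_1 sends each 2-simplex [p,q,r] to [q,r] − [p,r] + [p,q]. For instance
  ∂QST = ST − QT + QS,
  ∂PQR = QR − PR + PQ.
As a 10×10 matrix over Z this has rank 6, with invariant factors (1,1,1,1,1,1).

Boundary ∂_3: C_3 → C_2 sends each 3-simplex σ to the alternating sum Σ_i (−1)^i (σ with its i-th vertex removed). For instance
  ∂PQRS = QRS − PRS + PQS − PQR,
  ∂PQRT = QRT − PRT + PQT − PQR.
The resulting 10×5 matrix has rank 4, and its Smith normal form has invariant factors (1,1,1,1).

Reading off H_k = ker ∂_k / im ∂_{k+1}:

  H_1: rank ker ∂_1 − rank ∂_2 = (10 − 4) − 6 = 0, and the invariant factors of ∂_2 are all 1, so H_1 = 0.

(K is a triangulation of the 3-sphere S^3.)

H_1 ≅ 0.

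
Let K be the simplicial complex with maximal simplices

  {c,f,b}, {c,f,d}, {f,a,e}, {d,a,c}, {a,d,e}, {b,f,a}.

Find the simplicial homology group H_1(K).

Fix the vertex order a < b < c < d < e < f and write every simplex with vertices in increasing order. Then dim K = 2 and the simplices of K are:

  0-simplices (6): a, b, c, d, e, f
  1-simplices (12): ab, ac, ad, ae, af, bc, bf, cd, cf, de, df, ef
  2-simplices (6): abf, acd, ade, aef, bcf, cdf

giving chain groups C_0 ≅ Z^6, C_1 ≅ Z^12, C_2 ≅ Z^6.

∂_1: C_1 → C_0 sends each edge [p,q] (with p < q) to q − p. For instance
  ∂ae = e − a.
As a 6×12 matrix over Z this has rank 5, with invariant factors (1,1,1,1,1).

The boundary map ∂_2: C_2 → C_1 acts by ∂[p,q,r] = [q,r] − [p,r] + [p,q]. For instance
  ∂aef = ef − af + ae,
  ∂bcf = cf − bf + bc.
As a 12×6 matrix over Z this has rank 6, with invariant factors (1,1,1,1,1,1).

From H_k ≅ ker(∂_k) / im(∂_{k+1}) we obtain:

  H_1: rank ker ∂_1 − rank ∂_2 = (12 − 5) − 6 = 1, and the invariant factors of ∂_2 are all 1, so H_1 = Z.

(K is a triangulation of the cylinder S^1 x I.)

H_1 ≅ Z.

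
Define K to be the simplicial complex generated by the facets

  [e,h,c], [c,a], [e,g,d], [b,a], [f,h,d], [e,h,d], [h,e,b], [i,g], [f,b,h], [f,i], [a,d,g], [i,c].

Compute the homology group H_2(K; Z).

Take the total order a < b < c < d < e < f < g < h < i on the vertex set. Then K (dimension 2) consists of the simplices:

  0-simplices (9): a, b, c, d, e, f, g, h, i
  1-simplices (19): ab, ac, ad, ag, be, bf, bh, ce, ch, ci, de, df, dg, dh, eg, eh, fh, fi, gi
  2-simplices (7): adg, beh, bfh, ceh, deg, deh, dfh

so the chain groups are C_0 ≅ Z^9, C_1 ≅ Z^19, C_2 ≅ Z^7.

The boundary map ∂_1: C_1 → C_0 is given by ∂[p,q] = [q] − [p].
As a 9×19 matrix over Z this has rank 8, with invariant factors (1,1,1,1,1,1,1,1).

∂_2: C_2 → C_1 maps a triangle to the signed sum of its edges. For instance
  ∂beh = eh − bh + be,
  ∂deh = eh − dh + de.
This gives a 19×7 integer matrix of rank 7; reducing to Smith normal form yields diagonal entries (1,1,1,1,1,1,1).

Reading off H_k = ker ∂_k / im ∂_{k+1}:

  H_2: rank ker ∂_2 − rank ∂_3 = (7 − 7) − 0 = 0, and there is no ∂_3, so H_2 ≅ 0.

H_2 = 0.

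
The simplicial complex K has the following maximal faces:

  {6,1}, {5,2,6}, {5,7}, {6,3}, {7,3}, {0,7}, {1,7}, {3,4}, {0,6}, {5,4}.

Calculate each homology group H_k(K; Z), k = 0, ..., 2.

Order the vertices as 0 < 1 < 2 < 3 < 4 < 5 < 6 < 7. Listing each simplex with vertices in this order, K has dimension 2 with simplices:

  0-simplices (8): [0], [1], [2], [3], [4], [5], [6], [7]
  1-simplices (12): [0,6], [0,7], [1,6], [1,7], [2,5], [2,6], [3,4], [3,6], [3,7], [4,5], [5,6], [5,7]
  2-simplices (1): [2,5,6]

giving chain groups C_0 ≅ Z^8, C_1 ≅ Z^12, C_2 ≅ Z^1.

The boundary map ∂_1: C_1 → C_0 maps an edge to its endpoints' difference, ∂[p,q] = q − p.
The 8×12 boundary matrix has rank 7 and Smith normal form diag(1,1,1,1,1,1,1).

The boundary map ∂_2: C_2 → C_1 acts by ∂[p,q,r] = [q,r] − [p,r] + [p,q]. For instance
  ∂[2,5,6] = [5,6] − [2,6] + [2,5].
This gives a 12×1 integer matrix of rank 1; reducing to Smith normal form yields diagonal entries (1).

From H_k ≅ ker(∂_k) / im(∂_{k+1}) we obtain:

  H_0: rank C_0 − rank ∂_1 = 8 − 7 = 1, and the invariant factors of ∂_1 are all 1, so H_0 ≅ Z.
  H_1: rank ker ∂_1 − rank ∂_2 = (12 − 7) − 1 = 4, and the invariant factors of ∂_2 are all 1, so H_1 ≅ Z^4.
  H_2: rank ker ∂_2 − rank ∂_3 = (1 − 1) − 0 = 0, and there is no ∂_3, so H_2 ≅ 0.

As a check, the Euler characteristic is 8 − 12 + 1 = -3, which agrees with 1 − 4 + 0 = -3.

H_0 = Z,  H_1 = Z^4,  H_2 = 0.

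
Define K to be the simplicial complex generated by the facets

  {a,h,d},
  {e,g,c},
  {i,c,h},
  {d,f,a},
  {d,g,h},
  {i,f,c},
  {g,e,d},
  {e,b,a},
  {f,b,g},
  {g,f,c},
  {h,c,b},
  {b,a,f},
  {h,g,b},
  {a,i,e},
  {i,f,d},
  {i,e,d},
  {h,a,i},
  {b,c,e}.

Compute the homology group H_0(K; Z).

Fix the vertex order a < b < c < d < e < f < g < h < i and write every simplex with vertices in increasing order. Then dim K = 2 and the simplices of K are:

  0-simplices (9): a, b, c, d, e, f, g, h, i
  1-simplices (27): ab, ad, ae, af, ah, ai, bc, be, bf, bg, bh, ce, cf, cg, ch, ci, de, df, dg, dh, di, eg, ei, fg, fi, gh, hi
  2-simplices (18): abe, abf, adf, adh, aei, ahi, bce, bch, bfg, bgh, ceg, cfg, cfi, chi, deg, dei, dfi, dgh

giving chain groups C_0 ≅ Z^9, C_1 ≅ Z^27, C_2 ≅ Z^18.

Boundary ∂_1: C_1 → C_0 maps an edge to its endpoints' difference, ∂[p,q] = q − p.
As a 9×27 matrix over Z this has rank 8, with invariant factors (1,1,1,1,1,1,1,1).

∂_2: C_2 → C_1 maps a triangle to the signed sum of its edges. For instance
  ∂aei = ei − ai + ae,
  ∂adh = dh − ah + ad.
The 27×18 boundary matrix has rank 18 and Smith normal form diag(1,1,1,1,1,1,1,1,1,1,1,1,1,1,1,1,1,2).

Computing H_k = (kernel of ∂_k) / (image of ∂_{k+1}):

  H_0: rank C_0 − rank ∂_1 = 9 − 8 = 1, and the invariant factors of ∂_1 are all 1, so H_0 = Z.

H_0 = Z.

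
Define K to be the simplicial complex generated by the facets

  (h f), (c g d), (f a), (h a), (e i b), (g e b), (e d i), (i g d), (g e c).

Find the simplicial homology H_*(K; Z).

Take the total order a < b < c < d < e < f < g < h < i on the vertex set. Then K (dimension 2) consists of the simplices:

  0-simplices (9): a, b, c, d, e, f, g, h, i
  1-simplices (15): af, ah, be, bg, bi, cd, ce, cg, de, dg, di, eg, ei, fh, gi
  2-simplices (6): beg, bei, cdg, ceg, dei, dgi

giving chain groups C_0 ≅ Z^9, C_1 ≅ Z^15, C_2 ≅ Z^6.

Boundary ∂_1: C_1 → C_0 sends each edge [p,q] (with p < q) to q − p. For instance
  ∂ah = h − a.
As a 9×15 matrix over Z this has rank 7, with invariant factors (1,1,1,1,1,1,1).

∂_2: C_2 → C_1 acts by ∂[p,q,r] = [q,r] − [p,r] + [p,q]. For instance
  ∂cdg = dg − cg + cd,
  ∂dgi = gi − di + dg.
The resulting 15×6 matrix has rank 6, and its Smith normal form has invariant factors (1,1,1,1,1,1).

From H_k ≅ ker(∂_k) / im(∂_{k+1}) we obtain:

  H_0: rank C_0 − rank ∂_1 = 9 − 7 = 2, and the invariant factors of ∂_1 are all 1, so H_0 = Z^2.
  H_1: rank ker ∂_1 − rank ∂_2 = (15 − 7) − 6 = 2, and the invariant factors of ∂_2 are all 1, so H_1 = Z^2.
  H_2: rank ker ∂_2 − rank ∂_3 = (6 − 6) − 0 = 0, and there is no ∂_3, so H_2 = 0.

As a check, the Euler characteristic is 9 − 15 + 6 = 0, which agrees with 2 − 2 + 0 = 0.
(K is a triangulation of the disjoint union of the cylinder S^1 x I and the circle S^1.)

H_0 = Z^2,  H_1 = Z^2,  H_2 = 0.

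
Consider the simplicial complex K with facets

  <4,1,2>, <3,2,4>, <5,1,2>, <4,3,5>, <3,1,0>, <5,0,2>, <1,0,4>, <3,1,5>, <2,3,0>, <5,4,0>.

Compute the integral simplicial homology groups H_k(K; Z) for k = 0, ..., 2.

K has 6 vertices, 15 edges, 10 triangles.
rank ∂_0 = 0, rank ∂_1 = 5 ⇒ b_0 = 6 − 0 − 5 = 1; all invariant factors of ∂_1 are 1 so no torsion. So H_0 ≅ Z.
rank ∂_1 = 5, rank ∂_2 = 10 ⇒ b_1 = 15 − 5 − 10 = 0; ∂_2 has invariant factor(s) [2] giving torsion. So H_1 ≅ Z/2.
rank ∂_2 = 10, rank ∂_3 = 0 ⇒ b_2 = 10 − 10 − 0 = 0. So H_2 ≅ 0.

H_0 ≅ Z,  H_1 ≅ Z/2,  H_2 = 0.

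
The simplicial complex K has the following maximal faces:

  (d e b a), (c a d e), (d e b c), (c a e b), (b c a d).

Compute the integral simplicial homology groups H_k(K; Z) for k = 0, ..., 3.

H_0 ≅ Z,  H_1 = 0,  H_2 = 0,  H_3 ≅ Z.

Take the total order a < b < c < d < e on the vertex set. Then K (dimension 3) consists of the simplices:

  0-simplices (5): a, b, c, d, e
  1-simplices (10): ab, ac, ad, ae, bc, bd, be, cd, ce, de
  2-simplices (10): abc, abd, abe, acd, ace, ade, bcd, bce, bde, cde
  3-simplices (5): abcd, abce, abde, acde, bcde

Hence C_0 ≅ Z^5, C_1 ≅ Z^10, C_2 ≅ Z^10, C_3 ≅ Z^5.

∂_1: C_1 → C_0 sends each edge [p,q] (with p < q) to q − p.
The 5×10 boundary matrix has rank 4 and Smith normal form diag(1,1,1,1).

Boundary ∂_2: C_2 → C_1 acts by ∂[p,q,r] = [q,r] − [p,r] + [p,q]. For instance
  ∂ade = de − ae + ad,
  ∂bce = ce − be + bc.
As a 10×10 matrix over Z this has rank 6, with invariant factors (1,1,1,1,1,1).

Boundary ∂_3: C_3 → C_2 sends each 3-simplex σ to the alternating sum Σ_i (−1)^i (σ with its i-th vertex removed). For instance
  ∂abcd = bcd − acd + abd − abc,
  ∂abde = bde − ade + abe − abd.
The 10×5 boundary matrix has rank 4 and Smith normal form diag(1,1,1,1).

Now H_k = ker ∂_k / im ∂_{k+1}, so:

  H_0: rank C_0 − rank ∂_1 = 5 − 4 = 1, and the invariant factors of ∂_1 are all 1, so H_0 ≅ Z.
  H_1: rank ker ∂_1 − rank ∂_2 = (10 − 4) − 6 = 0, and the invariant factors of ∂_2 are all 1, so H_1 ≅ 0.
  H_2: rank ker ∂_2 − rank ∂_3 = (10 − 6) − 4 = 0, and the invariant factors of ∂_3 are all 1, so H_2 ≅ 0.
  H_3: rank ker ∂_3 − rank ∂_4 = (5 − 4) − 0 = 1, and there is no ∂_4, so H_3 ≅ Z.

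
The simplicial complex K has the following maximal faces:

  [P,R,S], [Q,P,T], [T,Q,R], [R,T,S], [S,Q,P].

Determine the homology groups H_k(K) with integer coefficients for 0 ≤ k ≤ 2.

H_0 = Z,  H_1 = Z,  H_2 = 0.

Order the vertices as P < Q < R < S < T. Listing each simplex with vertices in this order, K has dimension 2 with simplices:

  0-simplices (5): P, Q, R, S, T
  1-simplices (10): PQ, PR, PS, PT, QR, QS, QT, RS, RT, ST
  2-simplices (5): PQS, PQT, PRS, QRT, RST

Hence C_0 ≅ Z^5, C_1 ≅ Z^10, C_2 ≅ Z^5.

∂_1: C_1 → C_0 is given by ∂[p,q] = [q] − [p].
The 5×10 boundary matrix has rank 4 and Smith normal form diag(1,1,1,1).

Boundary ∂_2: C_2 → C_1 sends each 2-simplex [p,q,r] to [q,r] − [p,r] + [p,q]. For instance
  ∂QRT = RT − QT + QR,
  ∂RST = ST − RT + RS.
The resulting 10×5 matrix has rank 5, and its Smith normal form has invariant factors (1,1,1,1,1).

Reading off H_k = ker ∂_k / im ∂_{k+1}:

  H_0: rank C_0 − rank ∂_1 = 5 − 4 = 1, and the invariant factors of ∂_1 are all 1, so H_0 ≅ Z.
  H_1: rank ker ∂_1 − rank ∂_2 = (10 − 4) − 5 = 1, and the invariant factors of ∂_2 are all 1, so H_1 ≅ Z.
  H_2: rank ker ∂_2 − rank ∂_3 = (5 − 5) − 0 = 0, and there is no ∂_3, so H_2 ≅ 0.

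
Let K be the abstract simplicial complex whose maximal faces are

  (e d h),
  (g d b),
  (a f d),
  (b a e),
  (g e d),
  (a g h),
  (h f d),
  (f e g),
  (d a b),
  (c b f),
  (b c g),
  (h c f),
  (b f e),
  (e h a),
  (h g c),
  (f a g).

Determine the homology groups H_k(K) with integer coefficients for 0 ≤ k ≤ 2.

H_0 ≅ Z,  H_1 ≅ Z^2,  H_2 ≅ Z.

Order the vertices as a < b < c < d < e < f < g < h. Listing each simplex with vertices in this order, K has dimension 2 with simplices:

  0-simplices (8): a, b, c, d, e, f, g, h
  1-simplices (24): ab, ad, ae, af, ag, ah, bc, bd, be, bf, bg, cf, cg, ch, de, df, dg, dh, ef, eg, eh, fg, fh, gh
  2-simplices (16): abd, abe, adf, aeh, afg, agh, bcf, bcg, bdg, bef, cfh, cgh, deg, deh, dfh, efg

giving chain groups C_0 ≅ Z^8, C_1 ≅ Z^24, C_2 ≅ Z^16.

The boundary map ∂_1: C_1 → C_0 sends each edge [p,q] (with p < q) to q − p.
As a 8×24 matrix over Z this has rank 7, with invariant factors (1,1,1,1,1,1,1).

∂_2: C_2 → C_1 acts by ∂[p,q,r] = [q,r] − [p,r] + [p,q]. For instance
  ∂bdg = dg − bg + bd,
  ∂bcg = cg − bg + bc.
As a 24×16 matrix over Z this has rank 15, with invariant factors (1,1,1,1,1,1,1,1,1,1,1,1,1,1,1).

Now H_k = ker ∂_k / im ∂_{k+1}, so:

  H_0: rank C_0 − rank ∂_1 = 8 − 7 = 1, and the invariant factors of ∂_1 are all 1, so H_0 = Z.
  H_1: rank ker ∂_1 − rank ∂_2 = (24 − 7) − 15 = 2, and the invariant factors of ∂_2 are all 1, so H_1 = Z^2.
  H_2: rank ker ∂_2 − rank ∂_3 = (16 − 15) − 0 = 1, and there is no ∂_3, so H_2 = Z.

As a check, the Euler characteristic is 8 − 24 + 16 = 0, which agrees with 1 − 2 + 1 = 0.
(K is a triangulation of the torus T^2.)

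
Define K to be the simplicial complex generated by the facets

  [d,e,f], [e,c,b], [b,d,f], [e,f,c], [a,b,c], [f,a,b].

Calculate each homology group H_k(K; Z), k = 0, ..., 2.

H_0 ≅ Z,  H_1 ≅ Z,  H_2 = 0.

K has 6 vertices, 12 edges, 6 triangles.
rank ∂_0 = 0, rank ∂_1 = 5 ⇒ b_0 = 6 − 0 − 5 = 1; all invariant factors of ∂_1 are 1 so no torsion. So H_0 = Z.
rank ∂_1 = 5, rank ∂_2 = 6 ⇒ b_1 = 12 − 5 − 6 = 1; all invariant factors of ∂_2 are 1 so no torsion. So H_1 = Z.
rank ∂_2 = 6, rank ∂_3 = 0 ⇒ b_2 = 6 − 6 − 0 = 0. So H_2 = 0.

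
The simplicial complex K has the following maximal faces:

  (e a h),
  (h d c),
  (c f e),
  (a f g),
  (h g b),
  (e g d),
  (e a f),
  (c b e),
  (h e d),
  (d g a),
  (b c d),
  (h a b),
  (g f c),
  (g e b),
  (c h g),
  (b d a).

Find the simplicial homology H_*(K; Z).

K has 8 vertices, 24 edges, 16 triangles.
rank ∂_0 = 0, rank ∂_1 = 7 ⇒ b_0 = 8 − 0 − 7 = 1; all invariant factors of ∂_1 are 1 so no torsion. So H_0 ≅ Z.
rank ∂_1 = 7, rank ∂_2 = 15 ⇒ b_1 = 24 − 7 − 15 = 2; all invariant factors of ∂_2 are 1 so no torsion. So H_1 ≅ Z^2.
rank ∂_2 = 15, rank ∂_3 = 0 ⇒ b_2 = 16 − 15 − 0 = 1. So H_2 ≅ Z.

H_0 = Z,  H_1 = Z^2,  H_2 = Z.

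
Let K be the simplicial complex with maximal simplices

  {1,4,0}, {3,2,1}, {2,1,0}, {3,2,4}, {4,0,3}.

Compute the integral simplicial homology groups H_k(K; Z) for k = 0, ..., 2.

H_0 = Z,  H_1 = Z,  H_2 = 0.

K has 5 vertices, 10 edges, 5 triangles.
rank ∂_0 = 0, rank ∂_1 = 4 ⇒ b_0 = 5 − 0 − 4 = 1; all invariant factors of ∂_1 are 1 so no torsion. So H_0 = Z.
rank ∂_1 = 4, rank ∂_2 = 5 ⇒ b_1 = 10 − 4 − 5 = 1; all invariant factors of ∂_2 are 1 so no torsion. So H_1 = Z.
rank ∂_2 = 5, rank ∂_3 = 0 ⇒ b_2 = 5 − 5 − 0 = 0. So H_2 = 0.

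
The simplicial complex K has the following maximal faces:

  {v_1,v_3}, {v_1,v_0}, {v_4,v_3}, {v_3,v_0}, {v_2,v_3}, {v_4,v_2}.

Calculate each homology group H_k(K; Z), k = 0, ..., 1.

H_0 = Z,  H_1 = Z^2.

Take the total order v_0 < v_1 < v_2 < v_3 < v_4 on the vertex set. Then K (dimension 1) consists of the simplices:

  0-simplices (5): [v_0], [v_1], [v_2], [v_3], [v_4]
  1-simplices (6): [v_0,v_1], [v_0,v_3], [v_1,v_3], [v_2,v_3], [v_2,v_4], [v_3,v_4]

giving chain groups C_0 ≅ Z^5, C_1 ≅ Z^6.

The boundary map ∂_1: C_1 → C_0 maps an edge to its endpoints' difference, ∂[p,q] = q − p. For instance
  ∂[v_3,v_4] = [v_4] − [v_3].
This gives a 5×6 integer matrix of rank 4; reducing to Smith normal form yields diagonal entries (1,1,1,1).

Now H_k = ker ∂_k / im ∂_{k+1}, so:

  H_0: rank C_0 − rank ∂_1 = 5 − 4 = 1, and the invariant factors of ∂_1 are all 1, so H_0 ≅ Z.
  H_1: rank ker ∂_1 − rank ∂_2 = (6 − 4) − 0 = 2, and there is no ∂_2, so H_1 ≅ Z^2.

As a check, the Euler characteristic is 5 − 6 = -1, which agrees with 1 − 2 = -1.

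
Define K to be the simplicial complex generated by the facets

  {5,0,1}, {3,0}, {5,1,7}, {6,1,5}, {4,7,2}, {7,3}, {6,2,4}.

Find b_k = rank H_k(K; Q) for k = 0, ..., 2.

b_0 = 1, b_1 = 2, b_2 = 0.

We work with the vertex ordering 0 < 1 < 2 < 3 < 4 < 5 < 6 < 7. The simplices of K, each written with vertices in increasing order, are:

  0-simplices (8): [0], [1], [2], [3], [4], [5], [6], [7]
  1-simplices (14): [0,1], [0,3], [0,5], [1,5], [1,6], [1,7], [2,4], [2,6], [2,7], [3,7], [4,6], [4,7], [5,6], [5,7]
  2-simplices (5): [0,1,5], [1,5,6], [1,5,7], [2,4,6], [2,4,7]

giving chain groups C_0 ≅ Z^8, C_1 ≅ Z^14, C_2 ≅ Z^5.

Boundary ∂_1: C_1 → C_0 sends each edge [p,q] (with p < q) to q − p. For instance
  ∂[2,7] = [7] − [2].
The 8×14 boundary matrix has rank 7 and Smith normal form diag(1,1,1,1,1,1,1).

∂_2: C_2 → C_1 sends each 2-simplex [p,q,r] to [q,r] − [p,r] + [p,q]. For instance
  ∂[2,4,7] = [4,7] − [2,7] + [2,4],
  ∂[0,1,5] = [1,5] − [0,5] + [0,1].
This gives a 14×5 integer matrix of rank 5; reducing to Smith normal form yields diagonal entries (1,1,1,1,1).

Now H_k = ker ∂_k / im ∂_{k+1}, so:

  H_0: rank C_0 − rank ∂_1 = 8 − 7 = 1, and the invariant factors of ∂_1 are all 1, so H_0 ≅ Z.
  H_1: rank ker ∂_1 − rank ∂_2 = (14 − 7) − 5 = 2, and the invariant factors of ∂_2 are all 1, so H_1 ≅ Z^2.
  H_2: rank ker ∂_2 − rank ∂_3 = (5 − 5) − 0 = 0, and there is no ∂_3, so H_2 ≅ 0.

Hence the Betti numbers are b_0 = 1, b_1 = 2, b_2 = 0.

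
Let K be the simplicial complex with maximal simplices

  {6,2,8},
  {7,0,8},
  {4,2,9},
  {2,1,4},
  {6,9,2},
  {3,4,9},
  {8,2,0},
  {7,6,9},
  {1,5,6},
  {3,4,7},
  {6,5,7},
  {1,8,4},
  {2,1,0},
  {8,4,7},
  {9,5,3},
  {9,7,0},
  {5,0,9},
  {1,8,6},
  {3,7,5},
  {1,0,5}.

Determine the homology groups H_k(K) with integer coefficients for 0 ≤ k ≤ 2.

We work with the vertex ordering 0 < 1 < 2 < 3 < 4 < 5 < 6 < 7 < 8 < 9. The simplices of K, each written with vertices in increasing order, are:

  0-simplices (10): [0], [1], [2], [3], [4], [5], [6], [7], [8], [9]
  1-simplices (30): (30 of them)
  2-simplices (20): (20 of them)

giving chain groups C_0 ≅ Z^10, C_1 ≅ Z^30, C_2 ≅ Z^20.

The boundary map ∂_1: C_1 → C_0 sends each edge [p,q] (with p < q) to q − p. For instance
  ∂[0,9] = [9] − [0].
As a 10×30 matrix over Z this has rank 9, with invariant factors (1,1,1,1,1,1,1,1,1).

The boundary map ∂_2: C_2 → C_1 sends each 2-simplex [p,q,r] to [q,r] − [p,r] + [p,q]. For instance
  ∂[1,2,4] = [2,4] − [1,4] + [1,2],
  ∂[6,7,9] = [7,9] − [6,9] + [6,7].
The 30×20 boundary matrix has rank 20 and Smith normal form diag(1,1,1,1,1,1,1,1,1,1,1,1,1,1,1,1,1,1,1,2).

Computing H_k = (kernel of ∂_k) / (image of ∂_{k+1}):

  H_0: rank C_0 − rank ∂_1 = 10 − 9 = 1, and the invariant factors of ∂_1 are all 1, so H_0 ≅ Z.
  H_1: rank ker ∂_1 − rank ∂_2 = (30 − 9) − 20 = 1, and ∂_2 has invariant factor 2 > 1, so H_1 ≅ Z ⊕ Z/2.
  H_2: rank ker ∂_2 − rank ∂_3 = (20 − 20) − 0 = 0, and there is no ∂_3, so H_2 ≅ 0.

As a check, the Euler characteristic is 10 − 30 + 20 = 0, which agrees with 1 − 1 + 0 = 0.

H_0 ≅ Z,  H_1 ≅ Z ⊕ Z/2,  H_2 = 0.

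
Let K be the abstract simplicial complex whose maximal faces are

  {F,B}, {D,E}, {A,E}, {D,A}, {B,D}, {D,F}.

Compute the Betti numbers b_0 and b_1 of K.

b_0 = 1, b_1 = 2.

We work with the vertex ordering A < B < D < E < F. The simplices of K, each written with vertices in increasing order, are:

  0-simplices (5): A, B, D, E, F
  1-simplices (6): AD, AE, BD, BF, DE, DF

Hence C_0 ≅ Z^5, C_1 ≅ Z^6.

Boundary ∂_1: C_1 → C_0 maps an edge to its endpoints' difference, ∂[p,q] = q − p. For instance
  ∂AE = E − A.
This gives a 5×6 integer matrix of rank 4; reducing to Smith normal form yields diagonal entries (1,1,1,1).

Computing H_k = (kernel of ∂_k) / (image of ∂_{k+1}):

  H_0: rank C_0 − rank ∂_1 = 5 − 4 = 1, and the invariant factors of ∂_1 are all 1, so H_0 = Z.
  H_1: rank ker ∂_1 − rank ∂_2 = (6 − 4) − 0 = 2, and there is no ∂_2, so H_1 = Z^2.

As a check, the Euler characteristic is 5 − 6 = -1, which agrees with 1 − 2 = -1.

Hence the Betti numbers are b_0 = 1, b_1 = 2.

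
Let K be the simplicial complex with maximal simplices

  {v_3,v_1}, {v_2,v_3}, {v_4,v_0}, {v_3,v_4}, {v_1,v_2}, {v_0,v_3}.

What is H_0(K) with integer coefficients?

K has 5 vertices, 6 edges.
rank ∂_0 = 0, rank ∂_1 = 4 ⇒ b_0 = 5 − 0 − 4 = 1; all invariant factors of ∂_1 are 1 so no torsion. So H_0 ≅ Z.

H_0 ≅ Z.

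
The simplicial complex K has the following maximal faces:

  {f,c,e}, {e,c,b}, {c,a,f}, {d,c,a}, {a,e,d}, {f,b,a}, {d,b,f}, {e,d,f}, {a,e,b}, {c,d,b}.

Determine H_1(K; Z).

H_1 ≅ Z_2.

Fix the vertex order a < b < c < d < e < f and write every simplex with vertices in increasing order. Then dim K = 2 and the simplices of K are:

  0-simplices (6): a, b, c, d, e, f
  1-simplices (15): ab, ac, ad, ae, af, bc, bd, be, bf, cd, ce, cf, de, df, ef
  2-simplices (10): abe, abf, acd, acf, ade, bcd, bce, bdf, cef, def

Hence C_0 ≅ Z^6, C_1 ≅ Z^15, C_2 ≅ Z^10.

∂_1: C_1 → C_0 is given by ∂[p,q] = [q] − [p]. For instance
  ∂ae = e − a.
The 6×15 boundary matrix has rank 5 and Smith normal form diag(1,1,1,1,1).

Boundary ∂_2: C_2 → C_1 acts by ∂[p,q,r] = [q,r] − [p,r] + [p,q]. For instance
  ∂acf = cf − af + ac,
  ∂def = ef − df + de.
As a 15×10 matrix over Z this has rank 10, with invariant factors (1,1,1,1,1,1,1,1,1,2).

Reading off H_k = ker ∂_k / im ∂_{k+1}:

  H_1: rank ker ∂_1 − rank ∂_2 = (15 − 5) − 10 = 0, and ∂_2 has invariant factor 2 > 1, so H_1 ≅ Z_2.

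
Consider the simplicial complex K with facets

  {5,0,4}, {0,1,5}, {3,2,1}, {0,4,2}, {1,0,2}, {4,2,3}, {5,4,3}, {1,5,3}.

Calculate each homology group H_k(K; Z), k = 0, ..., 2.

H_0 = Z,  H_1 = 0,  H_2 = Z.

K has 6 vertices, 12 edges, 8 triangles.
rank ∂_0 = 0, rank ∂_1 = 5 ⇒ b_0 = 6 − 0 − 5 = 1; all invariant factors of ∂_1 are 1 so no torsion. So H_0 ≅ Z.
rank ∂_1 = 5, rank ∂_2 = 7 ⇒ b_1 = 12 − 5 − 7 = 0; all invariant factors of ∂_2 are 1 so no torsion. So H_1 ≅ 0.
rank ∂_2 = 7, rank ∂_3 = 0 ⇒ b_2 = 8 − 7 − 0 = 1. So H_2 ≅ Z.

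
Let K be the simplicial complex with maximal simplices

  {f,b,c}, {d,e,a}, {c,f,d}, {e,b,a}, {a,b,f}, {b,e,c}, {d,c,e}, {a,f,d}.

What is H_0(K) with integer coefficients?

Take the total order a < b < c < d < e < f on the vertex set. Then K (dimension 2) consists of the simplices:

  0-simplices (6): a, b, c, d, e, f
  1-simplices (12): ab, ad, ae, af, bc, be, bf, cd, ce, cf, de, df
  2-simplices (8): abe, abf, ade, adf, bce, bcf, cde, cdf

giving chain groups C_0 ≅ Z^6, C_1 ≅ Z^12, C_2 ≅ Z^8.

Boundary ∂_1: C_1 → C_0 maps an edge to its endpoints' difference, ∂[p,q] = q − p.
The 6×12 boundary matrix has rank 5 and Smith normal form diag(1,1,1,1,1).

∂_2: C_2 → C_1 acts by ∂[p,q,r] = [q,r] − [p,r] + [p,q]. For instance
  ∂adf = df − af + ad,
  ∂ade = de − ae + ad.
The 12×8 boundary matrix has rank 7 and Smith normal form diag(1,1,1,1,1,1,1).

Reading off H_k = ker ∂_k / im ∂_{k+1}:

  H_0: rank C_0 − rank ∂_1 = 6 − 5 = 1, and the invariant factors of ∂_1 are all 1, so H_0 ≅ Z.

H_0 = Z.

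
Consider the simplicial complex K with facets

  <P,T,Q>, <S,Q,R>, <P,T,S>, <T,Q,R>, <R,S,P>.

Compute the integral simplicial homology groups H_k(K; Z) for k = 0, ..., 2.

H_0 ≅ Z,  H_1 ≅ Z,  H_2 = 0.

Order the vertices as P < Q < R < S < T. Listing each simplex with vertices in this order, K has dimension 2 with simplices:

  0-simplices (5): P, Q, R, S, T
  1-simplices (10): PQ, PR, PS, PT, QR, QS, QT, RS, RT, ST
  2-simplices (5): PQT, PRS, PST, QRS, QRT

Hence C_0 ≅ Z^5, C_1 ≅ Z^10, C_2 ≅ Z^5.

The boundary map ∂_1: C_1 → C_0 maps an edge to its endpoints' difference, ∂[p,q] = q − p. For instance
  ∂PQ = Q − P.
This gives a 5×10 integer matrix of rank 4; reducing to Smith normal form yields diagonal entries (1,1,1,1).

∂_2: C_2 → C_1 acts by ∂[p,q,r] = [q,r] − [p,r] + [p,q]. For instance
  ∂QRS = RS − QS + QR,
  ∂QRT = RT − QT + QR.
As a 10×5 matrix over Z this has rank 5, with invariant factors (1,1,1,1,1).

Reading off H_k = ker ∂_k / im ∂_{k+1}:

  H_0: rank C_0 − rank ∂_1 = 5 − 4 = 1, and the invariant factors of ∂_1 are all 1, so H_0 ≅ Z.
  H_1: rank ker ∂_1 − rank ∂_2 = (10 − 4) − 5 = 1, and the invariant factors of ∂_2 are all 1, so H_1 ≅ Z.
  H_2: rank ker ∂_2 − rank ∂_3 = (5 − 5) − 0 = 0, and there is no ∂_3, so H_2 ≅ 0.

As a check, the Euler characteristic is 5 − 10 + 5 = 0, which agrees with 1 − 1 + 0 = 0.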